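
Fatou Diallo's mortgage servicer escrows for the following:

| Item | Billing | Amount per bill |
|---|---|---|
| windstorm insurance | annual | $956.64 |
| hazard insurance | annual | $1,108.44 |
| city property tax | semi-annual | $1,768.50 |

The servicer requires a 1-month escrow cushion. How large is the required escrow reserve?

$466.84

Windstorm insurance = $956.64 annually
Hazard insurance = $1,108.44 annually
City property tax = $1,768.50 × 2 = $3,537.00 annually
Total annual escrow = $5,602.08
Base monthly escrow = $5,602.08 / 12 = $466.84
Reserve = 1 × $466.84 = $466.84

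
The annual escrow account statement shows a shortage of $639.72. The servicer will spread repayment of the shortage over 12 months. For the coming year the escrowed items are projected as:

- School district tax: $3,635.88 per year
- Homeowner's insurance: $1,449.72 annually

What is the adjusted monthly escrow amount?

School district tax: $3,635.88
Homeowner's insurance: $1,449.72
Total per year = $3,635.88 + $1,449.72 = $5,085.60
Monthly escrow = $5,085.60 / 12 = $423.80
Monthly shortage recovery: $639.72 ÷ 12 = $53.31
New monthly escrow = $423.80 + $53.31 = $477.11

$477.11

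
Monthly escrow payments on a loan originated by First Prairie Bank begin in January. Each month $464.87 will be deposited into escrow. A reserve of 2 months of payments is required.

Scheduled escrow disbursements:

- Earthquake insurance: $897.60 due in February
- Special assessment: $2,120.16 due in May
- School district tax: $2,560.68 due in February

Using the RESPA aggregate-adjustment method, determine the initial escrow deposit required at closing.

$4,183.83

Cushion = 2 × $464.87 = $929.74
Trial balance (start $0, +$464.87 each month, − disbursements):
  Jan: +$464.87 → $464.87
  Feb: +$464.87 − $3,458.28 → -$2,528.54
  Mar: +$464.87 → -$2,063.67
  Apr: +$464.87 → -$1,598.80
  May: +$464.87 − $2,120.16 → -$3,254.09
  Jun: +$464.87 → -$2,789.22
  Jul: +$464.87 → -$2,324.35
  Aug: +$464.87 → -$1,859.48
  Sep: +$464.87 → -$1,394.61
  Oct: +$464.87 → -$929.74
  Nov: +$464.87 → -$464.87
  Dec: +$464.87 → $0.00
Lowest trial balance = -$3,254.09 (May)
Initial deposit = cushion − low point = $929.74 − (-$3,254.09) = $4,183.83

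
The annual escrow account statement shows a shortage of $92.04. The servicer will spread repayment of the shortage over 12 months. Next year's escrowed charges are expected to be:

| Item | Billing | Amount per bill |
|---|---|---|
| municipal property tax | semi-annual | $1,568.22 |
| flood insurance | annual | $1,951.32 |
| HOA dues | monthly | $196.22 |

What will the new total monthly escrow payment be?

Municipal property tax = $1,568.22 × 2 = $3,136.44 annually
Flood insurance = $1,951.32 annually
HOA dues = $196.22 × 12 = $2,354.64 annually
Yearly total = $3,136.44 + $1,951.32 + $2,354.64 = $7,442.40
Monthly escrow = $7,442.40 ÷ 12 = $620.20
Shortage spread = $92.04 ÷ 12 = $7.67/mo
New monthly escrow = $620.20 + $7.67 = $627.87

$627.87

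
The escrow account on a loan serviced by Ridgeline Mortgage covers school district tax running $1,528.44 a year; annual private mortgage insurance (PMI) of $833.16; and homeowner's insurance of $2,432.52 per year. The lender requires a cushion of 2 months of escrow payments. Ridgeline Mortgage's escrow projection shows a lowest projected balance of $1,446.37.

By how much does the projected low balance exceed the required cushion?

School district tax = $1,528.44/yr
Private mortgage insurance (PMI) = $833.16/yr
Homeowner's insurance = $2,432.52/yr
Total annual escrow = $1,528.44 + $833.16 + $2,432.52 = $4,794.12
Monthly escrow = $4,794.12 ÷ 12 = $399.51
Cushion = 2 × $399.51 = $799.02
Surplus = $1,446.37 − $799.02 = $647.35

$647.35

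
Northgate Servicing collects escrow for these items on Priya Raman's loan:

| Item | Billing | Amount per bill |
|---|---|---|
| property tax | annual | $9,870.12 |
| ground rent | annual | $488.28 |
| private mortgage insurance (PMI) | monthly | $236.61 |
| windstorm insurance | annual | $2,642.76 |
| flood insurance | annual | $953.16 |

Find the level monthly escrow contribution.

Property tax — $9,870.12 per year
Ground rent — $488.28 per year
Private mortgage insurance (PMI) — $236.61 × 12 = $2,839.32 per year
Windstorm insurance — $2,642.76 per year
Flood insurance — $953.16 per year
Total per year = $9,870.12 + $488.28 + $2,839.32 + $2,642.76 + $953.16 = $16,793.64
Base monthly escrow = $16,793.64 ÷ 12 = $1,399.47

$1,399.47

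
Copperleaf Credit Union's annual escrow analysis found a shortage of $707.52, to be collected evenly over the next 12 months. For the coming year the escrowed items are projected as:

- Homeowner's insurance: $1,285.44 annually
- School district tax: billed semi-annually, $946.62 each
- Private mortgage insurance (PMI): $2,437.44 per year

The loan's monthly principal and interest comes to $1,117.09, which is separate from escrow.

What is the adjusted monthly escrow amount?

$526.97

Homeowner's insurance: $1,285.44/yr
School district tax: $946.62 × 2 = $1,893.24/yr
Private mortgage insurance (PMI): $2,437.44/yr
Total annual escrow = $1,285.44 + $1,893.24 + $2,437.44 = $5,616.12
Per month = $5,616.12 / 12 = $468.01
Monthly shortage recovery: $707.52 ÷ 12 = $58.96
New monthly escrow = $468.01 + $58.96 = $526.97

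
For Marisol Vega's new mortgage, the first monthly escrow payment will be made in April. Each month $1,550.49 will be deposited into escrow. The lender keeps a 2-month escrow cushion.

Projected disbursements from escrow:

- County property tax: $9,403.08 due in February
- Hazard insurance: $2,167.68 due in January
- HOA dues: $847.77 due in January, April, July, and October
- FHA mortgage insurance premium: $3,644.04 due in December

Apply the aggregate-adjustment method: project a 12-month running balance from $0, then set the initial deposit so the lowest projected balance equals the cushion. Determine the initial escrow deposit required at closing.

Cushion = 2 × $1,550.49 = $3,100.98
Trial balance (start $0, +$1,550.49 each month, − disbursements):
  Apr: +$1,550.49 − $847.77 → $702.72
  May: +$1,550.49 → $2,253.21
  Jun: +$1,550.49 → $3,803.70
  Jul: +$1,550.49 − $847.77 → $4,506.42
  Aug: +$1,550.49 → $6,056.91
  Sep: +$1,550.49 → $7,607.40
  Oct: +$1,550.49 − $847.77 → $8,310.12
  Nov: +$1,550.49 → $9,860.61
  Dec: +$1,550.49 − $3,644.04 → $7,767.06
  Jan: +$1,550.49 − $3,015.45 → $6,302.10
  Feb: +$1,550.49 − $9,403.08 → -$1,550.49
  Mar: +$1,550.49 → $0.00
Lowest trial balance = -$1,550.49 (Feb)
Initial deposit = cushion − low point = $3,100.98 − (-$1,550.49) = $4,651.47

$4,651.47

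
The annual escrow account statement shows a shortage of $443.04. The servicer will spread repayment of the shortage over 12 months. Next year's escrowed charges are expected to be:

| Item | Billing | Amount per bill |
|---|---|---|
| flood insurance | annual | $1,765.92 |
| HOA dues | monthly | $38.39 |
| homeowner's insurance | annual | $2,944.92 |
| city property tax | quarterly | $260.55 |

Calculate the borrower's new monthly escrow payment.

Flood insurance — $1,765.92 per year
HOA dues — $38.39 × 12 = $460.68 per year
Homeowner's insurance — $2,944.92 per year
City property tax — $260.55 × 4 = $1,042.20 per year
Annual escrow total = $1,765.92 + $460.68 + $2,944.92 + $1,042.20 = $6,213.72
Per month = $6,213.72 / 12 = $517.81
Shortage per month = $443.04 ÷ 12 = $36.92
New monthly escrow = $517.81 + $36.92 = $554.73

$554.73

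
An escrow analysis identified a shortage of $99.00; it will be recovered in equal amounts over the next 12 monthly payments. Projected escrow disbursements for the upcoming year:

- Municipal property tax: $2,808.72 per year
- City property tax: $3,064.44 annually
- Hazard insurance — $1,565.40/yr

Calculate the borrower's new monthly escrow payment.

Municipal property tax — $2,808.72 annually
City property tax — $3,064.44 annually
Hazard insurance — $1,565.40 annually
Combined annual = $2,808.72 + $3,064.44 + $1,565.40 = $7,438.56
Monthly escrow = $7,438.56 ÷ 12 = $619.88
Monthly shortage recovery: $99.00 / 12 = $8.25
Adjusted monthly = $619.88 + $8.25 = $628.13

$628.13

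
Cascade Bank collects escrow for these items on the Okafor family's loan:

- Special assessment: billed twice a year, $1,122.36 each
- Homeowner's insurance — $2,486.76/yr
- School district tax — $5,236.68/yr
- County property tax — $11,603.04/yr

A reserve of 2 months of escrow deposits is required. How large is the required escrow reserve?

Special assessment: $1,122.36 × 2 = $2,244.72/yr
Homeowner's insurance: $2,486.76/yr
School district tax: $5,236.68/yr
County property tax: $11,603.04/yr
Combined annual = $21,571.20
Base monthly escrow = $21,571.20 ÷ 12 = $1,797.60
Required cushion = 2 × $1,797.60 = $3,595.20

$3,595.20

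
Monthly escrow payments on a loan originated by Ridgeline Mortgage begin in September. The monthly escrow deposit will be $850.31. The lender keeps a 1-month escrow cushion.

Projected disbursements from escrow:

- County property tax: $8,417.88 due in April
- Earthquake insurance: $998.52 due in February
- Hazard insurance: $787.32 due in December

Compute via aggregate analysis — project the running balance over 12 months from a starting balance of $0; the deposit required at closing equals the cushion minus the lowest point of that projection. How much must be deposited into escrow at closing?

Cushion = 1 × $850.31 = $850.31
Trial balance (start $0, +$850.31 each month, − disbursements):
  Sep: +$850.31 → $850.31
  Oct: +$850.31 → $1,700.62
  Nov: +$850.31 → $2,550.93
  Dec: +$850.31 − $787.32 → $2,613.92
  Jan: +$850.31 → $3,464.23
  Feb: +$850.31 − $998.52 → $3,316.02
  Mar: +$850.31 → $4,166.33
  Apr: +$850.31 − $8,417.88 → -$3,401.24
  May: +$850.31 → -$2,550.93
  Jun: +$850.31 → -$1,700.62
  Jul: +$850.31 → -$850.31
  Aug: +$850.31 → $0.00
Lowest trial balance = -$3,401.24 (Apr)
Initial deposit = cushion − low point = $850.31 − (-$3,401.24) = $4,251.55

$4,251.55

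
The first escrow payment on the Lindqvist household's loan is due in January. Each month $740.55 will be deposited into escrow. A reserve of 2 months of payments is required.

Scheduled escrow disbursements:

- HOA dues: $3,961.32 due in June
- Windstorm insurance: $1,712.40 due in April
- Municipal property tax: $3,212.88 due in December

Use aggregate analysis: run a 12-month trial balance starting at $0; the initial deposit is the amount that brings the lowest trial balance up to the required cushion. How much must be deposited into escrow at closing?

Cushion = 2 × $740.55 = $1,481.10
Trial balance (start $0, +$740.55 each month, − disbursements):
  Jan: +$740.55 → $740.55
  Feb: +$740.55 → $1,481.10
  Mar: +$740.55 → $2,221.65
  Apr: +$740.55 − $1,712.40 → $1,249.80
  May: +$740.55 → $1,990.35
  Jun: +$740.55 − $3,961.32 → -$1,230.42
  Jul: +$740.55 → -$489.87
  Aug: +$740.55 → $250.68
  Sep: +$740.55 → $991.23
  Oct: +$740.55 → $1,731.78
  Nov: +$740.55 → $2,472.33
  Dec: +$740.55 − $3,212.88 → $0.00
Lowest trial balance = -$1,230.42 (Jun)
Initial deposit = cushion − low point = $1,481.10 − (-$1,230.42) = $2,711.52

$2,711.52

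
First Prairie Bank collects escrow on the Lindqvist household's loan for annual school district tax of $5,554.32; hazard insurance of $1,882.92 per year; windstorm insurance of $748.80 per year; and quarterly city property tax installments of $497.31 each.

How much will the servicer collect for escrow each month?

$847.94

School district tax: $5,554.32 annually
Hazard insurance: $1,882.92 annually
Windstorm insurance: $748.80 annually
City property tax: $497.31 × 4 = $1,989.24 annually
Annual escrow total = $10,175.28
Monthly = $10,175.28 / 12 = $847.94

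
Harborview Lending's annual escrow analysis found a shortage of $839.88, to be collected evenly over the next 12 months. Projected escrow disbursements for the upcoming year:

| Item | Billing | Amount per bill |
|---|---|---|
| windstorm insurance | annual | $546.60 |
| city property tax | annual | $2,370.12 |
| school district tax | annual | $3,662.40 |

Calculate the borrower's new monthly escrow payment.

$618.25

Windstorm insurance = $546.60
City property tax = $2,370.12
School district tax = $3,662.40
Total annual escrow = $6,579.12
Monthly = $6,579.12 / 12 = $548.26
Shortage spread = $839.88 ÷ 12 = $69.99/mo
New monthly escrow = $548.26 + $69.99 = $618.25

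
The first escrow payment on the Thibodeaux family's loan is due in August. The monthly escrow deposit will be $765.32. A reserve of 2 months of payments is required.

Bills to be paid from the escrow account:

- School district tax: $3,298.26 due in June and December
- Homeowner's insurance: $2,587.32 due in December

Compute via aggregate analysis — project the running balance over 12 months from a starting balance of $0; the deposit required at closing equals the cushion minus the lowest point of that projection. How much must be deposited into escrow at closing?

$3,589.62

Cushion = 2 × $765.32 = $1,530.64
Trial balance (start $0, +$765.32 each month, − disbursements):
  Aug: +$765.32 → $765.32
  Sep: +$765.32 → $1,530.64
  Oct: +$765.32 → $2,295.96
  Nov: +$765.32 → $3,061.28
  Dec: +$765.32 − $5,885.58 → -$2,058.98
  Jan: +$765.32 → -$1,293.66
  Feb: +$765.32 → -$528.34
  Mar: +$765.32 → $236.98
  Apr: +$765.32 → $1,002.30
  May: +$765.32 → $1,767.62
  Jun: +$765.32 − $3,298.26 → -$765.32
  Jul: +$765.32 → $0.00
Lowest trial balance = -$2,058.98 (Dec)
Initial deposit = cushion − low point = $1,530.64 − (-$2,058.98) = $3,589.62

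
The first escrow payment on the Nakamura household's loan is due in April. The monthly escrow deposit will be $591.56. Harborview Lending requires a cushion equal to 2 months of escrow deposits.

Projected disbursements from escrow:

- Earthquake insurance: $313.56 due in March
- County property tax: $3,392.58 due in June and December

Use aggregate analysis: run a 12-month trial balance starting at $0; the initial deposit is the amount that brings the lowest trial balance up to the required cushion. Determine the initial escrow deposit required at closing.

$2,801.02

Cushion = 2 × $591.56 = $1,183.12
Trial balance (start $0, +$591.56 each month, − disbursements):
  Apr: +$591.56 → $591.56
  May: +$591.56 → $1,183.12
  Jun: +$591.56 − $3,392.58 → -$1,617.90
  Jul: +$591.56 → -$1,026.34
  Aug: +$591.56 → -$434.78
  Sep: +$591.56 → $156.78
  Oct: +$591.56 → $748.34
  Nov: +$591.56 → $1,339.90
  Dec: +$591.56 − $3,392.58 → -$1,461.12
  Jan: +$591.56 → -$869.56
  Feb: +$591.56 → -$278.00
  Mar: +$591.56 − $313.56 → $0.00
Lowest trial balance = -$1,617.90 (Jun)
Initial deposit = cushion − low point = $1,183.12 − (-$1,617.90) = $2,801.02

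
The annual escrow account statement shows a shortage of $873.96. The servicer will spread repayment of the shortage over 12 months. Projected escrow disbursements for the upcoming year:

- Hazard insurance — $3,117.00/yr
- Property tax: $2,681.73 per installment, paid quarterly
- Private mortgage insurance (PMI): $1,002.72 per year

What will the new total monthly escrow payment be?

Hazard insurance: $3,117.00/yr
Property tax: $2,681.73 × 4 = $10,726.92/yr
Private mortgage insurance (PMI): $1,002.72/yr
Total annual escrow = $14,846.64
Base monthly escrow = $14,846.64 ÷ 12 = $1,237.22
Shortage spread = $873.96 ÷ 12 = $72.83/mo
Adjusted monthly = $1,237.22 + $72.83 = $1,310.05

$1,310.05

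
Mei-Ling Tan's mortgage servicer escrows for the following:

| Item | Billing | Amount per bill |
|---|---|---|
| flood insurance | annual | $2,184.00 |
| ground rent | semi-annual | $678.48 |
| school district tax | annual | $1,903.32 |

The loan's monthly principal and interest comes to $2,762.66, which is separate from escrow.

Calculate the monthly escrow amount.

Flood insurance — $2,184.00 per year
Ground rent — $678.48 × 2 = $1,356.96 per year
School district tax — $1,903.32 per year
Yearly total = $5,444.28
Monthly escrow = $5,444.28 ÷ 12 = $453.69

$453.69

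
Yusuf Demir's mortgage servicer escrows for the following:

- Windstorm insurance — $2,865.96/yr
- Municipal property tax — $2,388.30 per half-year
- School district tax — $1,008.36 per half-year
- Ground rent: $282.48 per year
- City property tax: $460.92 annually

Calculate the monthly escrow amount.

Windstorm insurance — $2,865.96 annually
Municipal property tax — $2,388.30 × 2 = $4,776.60 annually
School district tax — $1,008.36 × 2 = $2,016.72 annually
Ground rent — $282.48 annually
City property tax — $460.92 annually
Combined annual = $2,865.96 + $4,776.60 + $2,016.72 + $282.48 + $460.92 = $10,402.68
Monthly = $10,402.68 ÷ 12 = $866.89

$866.89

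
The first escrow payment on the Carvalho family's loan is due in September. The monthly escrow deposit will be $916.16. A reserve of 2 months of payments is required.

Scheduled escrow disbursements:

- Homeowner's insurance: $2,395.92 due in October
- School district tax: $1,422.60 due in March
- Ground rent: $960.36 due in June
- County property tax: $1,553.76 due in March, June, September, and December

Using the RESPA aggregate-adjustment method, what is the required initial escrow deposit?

Cushion = 2 × $916.16 = $1,832.32
Trial balance (start $0, +$916.16 each month, − disbursements):
  Sep: +$916.16 − $1,553.76 → -$637.60
  Oct: +$916.16 − $2,395.92 → -$2,117.36
  Nov: +$916.16 → -$1,201.20
  Dec: +$916.16 − $1,553.76 → -$1,838.80
  Jan: +$916.16 → -$922.64
  Feb: +$916.16 → -$6.48
  Mar: +$916.16 − $2,976.36 → -$2,066.68
  Apr: +$916.16 → -$1,150.52
  May: +$916.16 → -$234.36
  Jun: +$916.16 − $2,514.12 → -$1,832.32
  Jul: +$916.16 → -$916.16
  Aug: +$916.16 → $0.00
Lowest trial balance = -$2,117.36 (Oct)
Initial deposit = cushion − low point = $1,832.32 − (-$2,117.36) = $3,949.68

$3,949.68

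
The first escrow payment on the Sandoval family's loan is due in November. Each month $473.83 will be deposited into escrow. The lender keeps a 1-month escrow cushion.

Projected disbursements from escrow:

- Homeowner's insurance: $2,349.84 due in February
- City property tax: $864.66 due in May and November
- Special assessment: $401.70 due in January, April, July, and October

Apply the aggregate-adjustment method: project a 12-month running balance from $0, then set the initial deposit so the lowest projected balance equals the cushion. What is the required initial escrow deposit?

$2,194.71

Cushion = 1 × $473.83 = $473.83
Trial balance (start $0, +$473.83 each month, − disbursements):
  Nov: +$473.83 − $864.66 → -$390.83
  Dec: +$473.83 → $83.00
  Jan: +$473.83 − $401.70 → $155.13
  Feb: +$473.83 − $2,349.84 → -$1,720.88
  Mar: +$473.83 → -$1,247.05
  Apr: +$473.83 − $401.70 → -$1,174.92
  May: +$473.83 − $864.66 → -$1,565.75
  Jun: +$473.83 → -$1,091.92
  Jul: +$473.83 − $401.70 → -$1,019.79
  Aug: +$473.83 → -$545.96
  Sep: +$473.83 → -$72.13
  Oct: +$473.83 − $401.70 → $0.00
Lowest trial balance = -$1,720.88 (Feb)
Initial deposit = cushion − low point = $473.83 − (-$1,720.88) = $2,194.71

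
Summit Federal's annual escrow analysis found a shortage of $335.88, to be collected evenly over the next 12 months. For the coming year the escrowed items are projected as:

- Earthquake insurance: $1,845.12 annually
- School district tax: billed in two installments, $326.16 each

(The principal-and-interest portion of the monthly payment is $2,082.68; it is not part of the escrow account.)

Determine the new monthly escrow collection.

Earthquake insurance — $1,845.12 annually
School district tax — $326.16 × 2 = $652.32 annually
Yearly total = $1,845.12 + $652.32 = $2,497.44
Base monthly escrow = $2,497.44 ÷ 12 = $208.12
Shortage spread = $335.88 / 12 = $27.99/mo
Adjusted monthly = $208.12 + $27.99 = $236.11

$236.11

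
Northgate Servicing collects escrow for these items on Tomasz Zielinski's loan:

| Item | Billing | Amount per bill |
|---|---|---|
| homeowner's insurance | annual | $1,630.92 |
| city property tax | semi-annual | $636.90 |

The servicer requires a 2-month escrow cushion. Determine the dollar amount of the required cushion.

Homeowner's insurance = $1,630.92
City property tax = $636.90 × 2 = $1,273.80
Yearly total = $2,904.72
Monthly = $2,904.72 ÷ 12 = $242.06
Reserve = 2 × $242.06 = $484.12

$484.12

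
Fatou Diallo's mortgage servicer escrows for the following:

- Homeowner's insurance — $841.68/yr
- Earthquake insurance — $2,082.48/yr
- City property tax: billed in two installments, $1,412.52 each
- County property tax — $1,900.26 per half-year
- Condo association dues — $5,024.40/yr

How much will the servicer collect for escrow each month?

$1,214.51

Homeowner's insurance — $841.68/yr
Earthquake insurance — $2,082.48/yr
City property tax — $1,412.52 × 2 = $2,825.04/yr
County property tax — $1,900.26 × 2 = $3,800.52/yr
Condo association dues — $5,024.40/yr
Yearly total = $841.68 + $2,082.48 + $2,825.04 + $3,800.52 + $5,024.40 = $14,574.12
Base monthly escrow = $14,574.12 ÷ 12 = $1,214.51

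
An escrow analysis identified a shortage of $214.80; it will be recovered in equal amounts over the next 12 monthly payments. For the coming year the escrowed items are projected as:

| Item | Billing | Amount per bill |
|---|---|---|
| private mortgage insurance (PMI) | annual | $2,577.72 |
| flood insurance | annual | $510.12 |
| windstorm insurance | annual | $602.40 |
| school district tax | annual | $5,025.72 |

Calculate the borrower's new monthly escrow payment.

Private mortgage insurance (PMI): $2,577.72
Flood insurance: $510.12
Windstorm insurance: $602.40
School district tax: $5,025.72
Combined annual = $2,577.72 + $510.12 + $602.40 + $5,025.72 = $8,715.96
Per month = $8,715.96 / 12 = $726.33
Monthly shortage recovery: $214.80 ÷ 12 = $17.90
Adjusted monthly = $726.33 + $17.90 = $744.23

$744.23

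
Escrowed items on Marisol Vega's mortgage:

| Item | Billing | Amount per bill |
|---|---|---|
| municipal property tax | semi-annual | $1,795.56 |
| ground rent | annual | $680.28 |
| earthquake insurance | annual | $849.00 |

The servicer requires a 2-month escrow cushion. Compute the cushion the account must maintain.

Municipal property tax = $1,795.56 × 2 = $3,591.12
Ground rent = $680.28
Earthquake insurance = $849.00
Total annual escrow = $3,591.12 + $680.28 + $849.00 = $5,120.40
Base monthly escrow = $5,120.40 ÷ 12 = $426.70
Cushion = 2 × $426.70 = $853.40

$853.40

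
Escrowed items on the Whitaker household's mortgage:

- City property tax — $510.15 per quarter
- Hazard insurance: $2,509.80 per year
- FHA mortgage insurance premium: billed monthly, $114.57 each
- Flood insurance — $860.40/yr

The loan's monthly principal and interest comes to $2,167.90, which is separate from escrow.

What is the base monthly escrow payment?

$565.47

City property tax — $510.15 × 4 = $2,040.60
Hazard insurance — $2,509.80
FHA mortgage insurance premium — $114.57 × 12 = $1,374.84
Flood insurance — $860.40
Total per year = $6,785.64
Per month = $6,785.64 / 12 = $565.47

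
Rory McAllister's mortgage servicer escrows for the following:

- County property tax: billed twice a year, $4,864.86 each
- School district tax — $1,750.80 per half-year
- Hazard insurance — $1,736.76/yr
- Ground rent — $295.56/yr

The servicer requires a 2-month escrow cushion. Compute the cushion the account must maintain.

County property tax: $4,864.86 × 2 = $9,729.72
School district tax: $1,750.80 × 2 = $3,501.60
Hazard insurance: $1,736.76
Ground rent: $295.56
Combined annual = $15,263.64
Monthly escrow = $15,263.64 ÷ 12 = $1,271.97
Cushion = 2 × $1,271.97 = $2,543.94

$2,543.94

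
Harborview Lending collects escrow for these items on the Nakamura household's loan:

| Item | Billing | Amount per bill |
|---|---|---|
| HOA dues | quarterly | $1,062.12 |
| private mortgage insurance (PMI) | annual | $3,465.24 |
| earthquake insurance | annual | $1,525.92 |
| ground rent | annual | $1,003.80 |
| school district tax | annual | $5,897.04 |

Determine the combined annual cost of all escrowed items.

$16,140.48

HOA dues: $1,062.12 × 4 = $4,248.48 per year
Private mortgage insurance (PMI): $3,465.24 per year
Earthquake insurance: $1,525.92 per year
Ground rent: $1,003.80 per year
School district tax: $5,897.04 per year
Total annual escrow = $4,248.48 + $3,465.24 + $1,525.92 + $1,003.80 + $5,897.04 = $16,140.48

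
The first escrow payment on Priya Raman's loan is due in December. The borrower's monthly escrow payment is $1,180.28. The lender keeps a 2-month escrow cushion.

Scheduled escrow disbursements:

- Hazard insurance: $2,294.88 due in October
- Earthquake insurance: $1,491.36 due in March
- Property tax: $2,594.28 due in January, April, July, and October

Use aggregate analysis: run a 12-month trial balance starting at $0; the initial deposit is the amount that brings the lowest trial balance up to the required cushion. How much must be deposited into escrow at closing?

Cushion = 2 × $1,180.28 = $2,360.56
Trial balance (start $0, +$1,180.28 each month, − disbursements):
  Dec: +$1,180.28 → $1,180.28
  Jan: +$1,180.28 − $2,594.28 → -$233.72
  Feb: +$1,180.28 → $946.56
  Mar: +$1,180.28 − $1,491.36 → $635.48
  Apr: +$1,180.28 − $2,594.28 → -$778.52
  May: +$1,180.28 → $401.76
  Jun: +$1,180.28 → $1,582.04
  Jul: +$1,180.28 − $2,594.28 → $168.04
  Aug: +$1,180.28 → $1,348.32
  Sep: +$1,180.28 → $2,528.60
  Oct: +$1,180.28 − $4,889.16 → -$1,180.28
  Nov: +$1,180.28 → $0.00
Lowest trial balance = -$1,180.28 (Oct)
Initial deposit = cushion − low point = $2,360.56 − (-$1,180.28) = $3,540.84

$3,540.84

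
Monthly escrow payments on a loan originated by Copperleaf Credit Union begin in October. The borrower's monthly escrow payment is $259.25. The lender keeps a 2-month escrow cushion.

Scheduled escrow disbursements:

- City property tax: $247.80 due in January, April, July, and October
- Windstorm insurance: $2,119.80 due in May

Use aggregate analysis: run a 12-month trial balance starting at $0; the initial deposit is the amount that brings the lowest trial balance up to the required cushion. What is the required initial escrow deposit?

$1,307.70

Cushion = 2 × $259.25 = $518.50
Trial balance (start $0, +$259.25 each month, − disbursements):
  Oct: +$259.25 − $247.80 → $11.45
  Nov: +$259.25 → $270.70
  Dec: +$259.25 → $529.95
  Jan: +$259.25 − $247.80 → $541.40
  Feb: +$259.25 → $800.65
  Mar: +$259.25 → $1,059.90
  Apr: +$259.25 − $247.80 → $1,071.35
  May: +$259.25 − $2,119.80 → -$789.20
  Jun: +$259.25 → -$529.95
  Jul: +$259.25 − $247.80 → -$518.50
  Aug: +$259.25 → -$259.25
  Sep: +$259.25 → $0.00
Lowest trial balance = -$789.20 (May)
Initial deposit = cushion − low point = $518.50 − (-$789.20) = $1,307.70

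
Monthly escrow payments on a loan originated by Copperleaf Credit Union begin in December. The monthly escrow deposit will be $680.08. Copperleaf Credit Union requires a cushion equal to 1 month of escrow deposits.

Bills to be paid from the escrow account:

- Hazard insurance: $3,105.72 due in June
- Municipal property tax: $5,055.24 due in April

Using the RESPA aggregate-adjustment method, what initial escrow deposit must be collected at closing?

Cushion = 1 × $680.08 = $680.08
Trial balance (start $0, +$680.08 each month, − disbursements):
  Dec: +$680.08 → $680.08
  Jan: +$680.08 → $1,360.16
  Feb: +$680.08 → $2,040.24
  Mar: +$680.08 → $2,720.32
  Apr: +$680.08 − $5,055.24 → -$1,654.84
  May: +$680.08 → -$974.76
  Jun: +$680.08 − $3,105.72 → -$3,400.40
  Jul: +$680.08 → -$2,720.32
  Aug: +$680.08 → -$2,040.24
  Sep: +$680.08 → -$1,360.16
  Oct: +$680.08 → -$680.08
  Nov: +$680.08 → $0.00
Lowest trial balance = -$3,400.40 (Jun)
Initial deposit = cushion − low point = $680.08 − (-$3,400.40) = $4,080.48

$4,080.48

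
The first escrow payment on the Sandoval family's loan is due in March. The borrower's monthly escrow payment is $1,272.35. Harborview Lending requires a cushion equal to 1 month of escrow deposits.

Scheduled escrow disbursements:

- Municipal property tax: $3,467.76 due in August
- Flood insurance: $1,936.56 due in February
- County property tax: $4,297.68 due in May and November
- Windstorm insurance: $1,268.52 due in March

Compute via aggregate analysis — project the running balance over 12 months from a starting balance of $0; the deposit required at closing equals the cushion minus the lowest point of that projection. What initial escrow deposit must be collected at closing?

Cushion = 1 × $1,272.35 = $1,272.35
Trial balance (start $0, +$1,272.35 each month, − disbursements):
  Mar: +$1,272.35 − $1,268.52 → $3.83
  Apr: +$1,272.35 → $1,276.18
  May: +$1,272.35 − $4,297.68 → -$1,749.15
  Jun: +$1,272.35 → -$476.80
  Jul: +$1,272.35 → $795.55
  Aug: +$1,272.35 − $3,467.76 → -$1,399.86
  Sep: +$1,272.35 → -$127.51
  Oct: +$1,272.35 → $1,144.84
  Nov: +$1,272.35 − $4,297.68 → -$1,880.49
  Dec: +$1,272.35 → -$608.14
  Jan: +$1,272.35 → $664.21
  Feb: +$1,272.35 − $1,936.56 → $0.00
Lowest trial balance = -$1,880.49 (Nov)
Initial deposit = cushion − low point = $1,272.35 − (-$1,880.49) = $3,152.84

$3,152.84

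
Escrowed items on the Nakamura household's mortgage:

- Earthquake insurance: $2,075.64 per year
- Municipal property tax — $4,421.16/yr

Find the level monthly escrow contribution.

Earthquake insurance: $2,075.64 annually
Municipal property tax: $4,421.16 annually
Total per year = $2,075.64 + $4,421.16 = $6,496.80
Base monthly escrow = $6,496.80 ÷ 12 = $541.40

$541.40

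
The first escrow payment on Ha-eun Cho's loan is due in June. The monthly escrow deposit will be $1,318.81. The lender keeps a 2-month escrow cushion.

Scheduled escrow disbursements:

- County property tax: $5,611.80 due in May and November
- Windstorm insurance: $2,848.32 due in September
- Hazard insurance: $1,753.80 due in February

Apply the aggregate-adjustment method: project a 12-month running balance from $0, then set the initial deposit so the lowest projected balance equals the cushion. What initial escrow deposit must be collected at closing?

$3,184.88

Cushion = 2 × $1,318.81 = $2,637.62
Trial balance (start $0, +$1,318.81 each month, − disbursements):
  Jun: +$1,318.81 → $1,318.81
  Jul: +$1,318.81 → $2,637.62
  Aug: +$1,318.81 → $3,956.43
  Sep: +$1,318.81 − $2,848.32 → $2,426.92
  Oct: +$1,318.81 → $3,745.73
  Nov: +$1,318.81 − $5,611.80 → -$547.26
  Dec: +$1,318.81 → $771.55
  Jan: +$1,318.81 → $2,090.36
  Feb: +$1,318.81 − $1,753.80 → $1,655.37
  Mar: +$1,318.81 → $2,974.18
  Apr: +$1,318.81 → $4,292.99
  May: +$1,318.81 − $5,611.80 → $0.00
Lowest trial balance = -$547.26 (Nov)
Initial deposit = cushion − low point = $2,637.62 − (-$547.26) = $3,184.88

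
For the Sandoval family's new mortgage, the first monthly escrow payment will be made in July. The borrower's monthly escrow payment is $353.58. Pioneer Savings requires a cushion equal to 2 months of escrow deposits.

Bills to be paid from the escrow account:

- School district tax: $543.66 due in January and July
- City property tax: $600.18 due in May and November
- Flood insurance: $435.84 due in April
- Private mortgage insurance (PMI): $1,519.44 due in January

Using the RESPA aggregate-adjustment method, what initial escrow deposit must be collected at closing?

$1,439.04

Cushion = 2 × $353.58 = $707.16
Trial balance (start $0, +$353.58 each month, − disbursements):
  Jul: +$353.58 − $543.66 → -$190.08
  Aug: +$353.58 → $163.50
  Sep: +$353.58 → $517.08
  Oct: +$353.58 → $870.66
  Nov: +$353.58 − $600.18 → $624.06
  Dec: +$353.58 → $977.64
  Jan: +$353.58 − $2,063.10 → -$731.88
  Feb: +$353.58 → -$378.30
  Mar: +$353.58 → -$24.72
  Apr: +$353.58 − $435.84 → -$106.98
  May: +$353.58 − $600.18 → -$353.58
  Jun: +$353.58 → $0.00
Lowest trial balance = -$731.88 (Jan)
Initial deposit = cushion − low point = $707.16 − (-$731.88) = $1,439.04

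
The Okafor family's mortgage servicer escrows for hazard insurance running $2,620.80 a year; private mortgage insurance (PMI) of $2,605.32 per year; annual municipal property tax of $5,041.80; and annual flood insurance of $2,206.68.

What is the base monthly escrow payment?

Hazard insurance = $2,620.80 per year
Private mortgage insurance (PMI) = $2,605.32 per year
Municipal property tax = $5,041.80 per year
Flood insurance = $2,206.68 per year
Total per year = $12,474.60
Monthly = $12,474.60 / 12 = $1,039.55

$1,039.55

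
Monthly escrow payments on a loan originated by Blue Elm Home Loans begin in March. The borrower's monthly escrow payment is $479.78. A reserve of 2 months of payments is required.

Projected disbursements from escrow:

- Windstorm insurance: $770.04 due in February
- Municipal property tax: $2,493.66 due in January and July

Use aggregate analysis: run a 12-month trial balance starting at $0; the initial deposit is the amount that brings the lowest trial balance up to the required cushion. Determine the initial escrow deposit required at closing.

Cushion = 2 × $479.78 = $959.56
Trial balance (start $0, +$479.78 each month, − disbursements):
  Mar: +$479.78 → $479.78
  Apr: +$479.78 → $959.56
  May: +$479.78 → $1,439.34
  Jun: +$479.78 → $1,919.12
  Jul: +$479.78 − $2,493.66 → -$94.76
  Aug: +$479.78 → $385.02
  Sep: +$479.78 → $864.80
  Oct: +$479.78 → $1,344.58
  Nov: +$479.78 → $1,824.36
  Dec: +$479.78 → $2,304.14
  Jan: +$479.78 − $2,493.66 → $290.26
  Feb: +$479.78 − $770.04 → $0.00
Lowest trial balance = -$94.76 (Jul)
Initial deposit = cushion − low point = $959.56 − (-$94.76) = $1,054.32

$1,054.32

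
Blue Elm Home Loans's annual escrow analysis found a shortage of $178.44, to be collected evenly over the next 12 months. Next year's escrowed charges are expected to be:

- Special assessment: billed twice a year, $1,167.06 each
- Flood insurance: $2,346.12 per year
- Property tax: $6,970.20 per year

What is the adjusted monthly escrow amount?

Special assessment = $1,167.06 × 2 = $2,334.12/yr
Flood insurance = $2,346.12/yr
Property tax = $6,970.20/yr
Combined annual = $2,334.12 + $2,346.12 + $6,970.20 = $11,650.44
Monthly escrow = $11,650.44 / 12 = $970.87
Shortage per month = $178.44 / 12 = $14.87
New monthly escrow = $970.87 + $14.87 = $985.74

$985.74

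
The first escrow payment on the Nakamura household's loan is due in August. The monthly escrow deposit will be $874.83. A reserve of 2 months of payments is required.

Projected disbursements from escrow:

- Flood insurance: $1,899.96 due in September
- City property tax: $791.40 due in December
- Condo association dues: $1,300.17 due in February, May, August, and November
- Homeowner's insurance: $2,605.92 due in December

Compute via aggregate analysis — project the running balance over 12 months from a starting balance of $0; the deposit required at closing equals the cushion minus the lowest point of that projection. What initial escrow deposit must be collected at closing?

$5,273.13

Cushion = 2 × $874.83 = $1,749.66
Trial balance (start $0, +$874.83 each month, − disbursements):
  Aug: +$874.83 − $1,300.17 → -$425.34
  Sep: +$874.83 − $1,899.96 → -$1,450.47
  Oct: +$874.83 → -$575.64
  Nov: +$874.83 − $1,300.17 → -$1,000.98
  Dec: +$874.83 − $3,397.32 → -$3,523.47
  Jan: +$874.83 → -$2,648.64
  Feb: +$874.83 − $1,300.17 → -$3,073.98
  Mar: +$874.83 → -$2,199.15
  Apr: +$874.83 → -$1,324.32
  May: +$874.83 − $1,300.17 → -$1,749.66
  Jun: +$874.83 → -$874.83
  Jul: +$874.83 → $0.00
Lowest trial balance = -$3,523.47 (Dec)
Initial deposit = cushion − low point = $1,749.66 − (-$3,523.47) = $5,273.13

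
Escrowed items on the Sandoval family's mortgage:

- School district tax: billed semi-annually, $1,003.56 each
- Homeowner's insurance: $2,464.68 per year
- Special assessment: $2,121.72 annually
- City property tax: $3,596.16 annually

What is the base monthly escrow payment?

$849.14

School district tax = $1,003.56 × 2 = $2,007.12/yr
Homeowner's insurance = $2,464.68/yr
Special assessment = $2,121.72/yr
City property tax = $3,596.16/yr
Total per year = $2,007.12 + $2,464.68 + $2,121.72 + $3,596.16 = $10,189.68
Base monthly escrow = $10,189.68 / 12 = $849.14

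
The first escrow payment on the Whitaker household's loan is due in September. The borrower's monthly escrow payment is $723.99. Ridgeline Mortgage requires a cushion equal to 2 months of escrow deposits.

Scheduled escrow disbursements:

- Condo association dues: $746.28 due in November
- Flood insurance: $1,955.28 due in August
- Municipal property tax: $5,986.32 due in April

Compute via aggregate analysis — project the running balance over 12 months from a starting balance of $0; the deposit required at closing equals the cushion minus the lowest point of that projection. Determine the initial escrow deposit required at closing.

Cushion = 2 × $723.99 = $1,447.98
Trial balance (start $0, +$723.99 each month, − disbursements):
  Sep: +$723.99 → $723.99
  Oct: +$723.99 → $1,447.98
  Nov: +$723.99 − $746.28 → $1,425.69
  Dec: +$723.99 → $2,149.68
  Jan: +$723.99 → $2,873.67
  Feb: +$723.99 → $3,597.66
  Mar: +$723.99 → $4,321.65
  Apr: +$723.99 − $5,986.32 → -$940.68
  May: +$723.99 → -$216.69
  Jun: +$723.99 → $507.30
  Jul: +$723.99 → $1,231.29
  Aug: +$723.99 − $1,955.28 → $0.00
Lowest trial balance = -$940.68 (Apr)
Initial deposit = cushion − low point = $1,447.98 − (-$940.68) = $2,388.66

$2,388.66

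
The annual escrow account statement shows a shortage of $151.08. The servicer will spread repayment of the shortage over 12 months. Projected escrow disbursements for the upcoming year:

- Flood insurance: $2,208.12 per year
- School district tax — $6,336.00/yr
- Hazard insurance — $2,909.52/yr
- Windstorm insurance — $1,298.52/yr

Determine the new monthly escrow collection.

Flood insurance = $2,208.12
School district tax = $6,336.00
Hazard insurance = $2,909.52
Windstorm insurance = $1,298.52
Total annual escrow = $2,208.12 + $6,336.00 + $2,909.52 + $1,298.52 = $12,752.16
Monthly escrow = $12,752.16 ÷ 12 = $1,062.68
Shortage per month = $151.08 ÷ 12 = $12.59
Adjusted monthly = $1,062.68 + $12.59 = $1,075.27

$1,075.27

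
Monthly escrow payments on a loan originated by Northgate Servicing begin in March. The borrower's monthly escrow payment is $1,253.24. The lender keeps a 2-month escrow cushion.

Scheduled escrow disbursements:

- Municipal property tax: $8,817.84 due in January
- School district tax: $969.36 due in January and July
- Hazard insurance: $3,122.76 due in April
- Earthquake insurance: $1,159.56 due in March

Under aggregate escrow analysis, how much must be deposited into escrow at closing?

$4,282.32

Cushion = 2 × $1,253.24 = $2,506.48
Trial balance (start $0, +$1,253.24 each month, − disbursements):
  Mar: +$1,253.24 − $1,159.56 → $93.68
  Apr: +$1,253.24 − $3,122.76 → -$1,775.84
  May: +$1,253.24 → -$522.60
  Jun: +$1,253.24 → $730.64
  Jul: +$1,253.24 − $969.36 → $1,014.52
  Aug: +$1,253.24 → $2,267.76
  Sep: +$1,253.24 → $3,521.00
  Oct: +$1,253.24 → $4,774.24
  Nov: +$1,253.24 → $6,027.48
  Dec: +$1,253.24 → $7,280.72
  Jan: +$1,253.24 − $9,787.20 → -$1,253.24
  Feb: +$1,253.24 → $0.00
Lowest trial balance = -$1,775.84 (Apr)
Initial deposit = cushion − low point = $2,506.48 − (-$1,775.84) = $4,282.32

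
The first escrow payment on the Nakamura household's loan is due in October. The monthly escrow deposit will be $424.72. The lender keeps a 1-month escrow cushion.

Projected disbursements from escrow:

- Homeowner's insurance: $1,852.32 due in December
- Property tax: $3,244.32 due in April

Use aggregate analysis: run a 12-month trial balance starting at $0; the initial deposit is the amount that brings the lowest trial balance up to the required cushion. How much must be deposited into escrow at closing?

$2,548.32

Cushion = 1 × $424.72 = $424.72
Trial balance (start $0, +$424.72 each month, − disbursements):
  Oct: +$424.72 → $424.72
  Nov: +$424.72 → $849.44
  Dec: +$424.72 − $1,852.32 → -$578.16
  Jan: +$424.72 → -$153.44
  Feb: +$424.72 → $271.28
  Mar: +$424.72 → $696.00
  Apr: +$424.72 − $3,244.32 → -$2,123.60
  May: +$424.72 → -$1,698.88
  Jun: +$424.72 → -$1,274.16
  Jul: +$424.72 → -$849.44
  Aug: +$424.72 → -$424.72
  Sep: +$424.72 → $0.00
Lowest trial balance = -$2,123.60 (Apr)
Initial deposit = cushion − low point = $424.72 − (-$2,123.60) = $2,548.32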